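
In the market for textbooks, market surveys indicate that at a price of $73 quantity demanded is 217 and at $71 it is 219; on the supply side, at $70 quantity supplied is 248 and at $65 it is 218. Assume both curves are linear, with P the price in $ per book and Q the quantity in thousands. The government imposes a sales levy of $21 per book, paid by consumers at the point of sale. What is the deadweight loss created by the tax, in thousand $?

Deadweight loss = $189 thousand.

Demand slope: (219 − 217)/(71 − 73) = -1, so Qd = 290 − P.
Supply slope: (218 − 248)/(65 − 70) = 6, so Qs = 6P − 172.
Without the tax, 290 − P = 6P − 172 gives 7P = 462, so P* = $66 and Q* = 224.
With the tax collected from consumers, demand (in seller-price terms) shifts: Qd = 290 − (P + 21).
Solving gives Q = 206 with consumers paying $84 and suppliers receiving $63 (the $21 wedge).
Quantity falls by |ΔQ| = |224 − 206| = 18.
DWL = ½ · t · |ΔQ| = ½ · 21 · 18 = $189.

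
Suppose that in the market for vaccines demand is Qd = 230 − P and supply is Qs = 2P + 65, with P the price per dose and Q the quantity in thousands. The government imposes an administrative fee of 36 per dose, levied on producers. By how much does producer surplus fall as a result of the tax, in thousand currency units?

Producer surplus falls by 1956 thousand.

Before the tax: set 230 − P = 2P + 65 → P* = 55, Q* = 175.
With the tax collected from producers, supply shifts: Qs = 2(P − 36) + 65.
New equilibrium: buyers pay 79, producers receive 43, Q = 151. (Wedge: Pb − Ps = 36.)
ΔPS is the trapezoid between Q = 151 and Q = 175 of height 12: ½ · (175 + 151) · 12 = 1956.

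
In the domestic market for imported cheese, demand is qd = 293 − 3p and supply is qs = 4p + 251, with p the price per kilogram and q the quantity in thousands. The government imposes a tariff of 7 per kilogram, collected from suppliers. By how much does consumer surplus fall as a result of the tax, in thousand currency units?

Before the tax: set 293 − 3p = 4p + 251 → p* = 6, q* = 275.
With the tax collected from suppliers, supply shifts: qs = 4(p − 7) + 251.
New equilibrium: consumers pay 10, suppliers receive 3, q = 263. (Wedge: pb − ps = 7.)
ΔCS is the trapezoid between Q = 263 and Q = 275 of height 4: ½ · (275 + 263) · 4 = 1076.

Consumer surplus falls by 1076 thousand.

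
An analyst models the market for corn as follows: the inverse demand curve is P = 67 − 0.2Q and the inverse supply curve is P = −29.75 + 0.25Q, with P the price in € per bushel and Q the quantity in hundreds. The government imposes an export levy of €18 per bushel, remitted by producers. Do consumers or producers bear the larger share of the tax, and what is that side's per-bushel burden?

Rewrite in direct form: Qd = 335 − 5P and Qs = 4P + 119.
Before the tax: set 335 − 5P = 4P + 119 → P* = €24, Q* = 215.
With the tax collected from producers, supply shifts: Qs = 4(P − 18) + 119.
New equilibrium: consumers pay €32, producers receive €14, Q = 175. (Wedge: Pb − Ps = 18.)
Per-bushel burden: consumers €8, producers €10.
Producers take the larger share because supply is less price-elastic here (demand slope 5 vs supply slope 4).
The less price-elastic side of the market bears the larger share of a per-unit tax.

Producers bear the larger share: €10 per bushel.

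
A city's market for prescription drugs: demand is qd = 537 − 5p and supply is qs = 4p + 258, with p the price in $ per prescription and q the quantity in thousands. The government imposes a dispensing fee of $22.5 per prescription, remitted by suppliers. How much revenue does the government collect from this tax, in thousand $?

Tax revenue = $7470 thousand.

Without the tax, 537 − 5p = 4p + 258 gives 9p = 279, so p* = $31 and q* = 382.
With the tax collected from suppliers, supply shifts: qs = 4(p − 22.5) + 258.
Solving gives q = 332 with buyers paying $41 and suppliers receiving $18.5 (the $22.5 wedge).
Revenue = t · Q = 22.5 · 332 = $7470.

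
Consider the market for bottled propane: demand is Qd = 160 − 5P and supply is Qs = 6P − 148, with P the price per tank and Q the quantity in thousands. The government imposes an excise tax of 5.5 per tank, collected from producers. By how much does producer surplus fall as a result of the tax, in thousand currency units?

Producer surplus falls by 31.25 thousand.

Without the tax, 160 − 5P = 6P − 148 gives 11P = 308, so P* = 28 and Q* = 20.
With the tax collected from producers, supply shifts: Qs = 6(P − 5.5) − 148.
Solving gives Q = 5 with buyers paying 31 and producers receiving 25.5 (the 5.5 wedge).
ΔPS is the trapezoid between Q = 5 and Q = 20 of height 2.5: ½ · (20 + 5) · 2.5 = 31.25.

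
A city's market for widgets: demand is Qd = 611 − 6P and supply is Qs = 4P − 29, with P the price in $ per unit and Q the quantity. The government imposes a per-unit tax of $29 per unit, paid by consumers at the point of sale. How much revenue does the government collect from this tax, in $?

Tax revenue = $4564.6.

Before the tax: set 611 − 6P = 4P − 29 → P* = $64, Q* = 227.
With the tax collected from consumers, demand (in seller-price terms) shifts: Qd = 611 − 6(P + 29).
New equilibrium: consumers pay $75.6, producers receive $46.6, Q = 157.4. (Wedge: Pb − Ps = 29.)
Revenue = t · Q = 29 · 157.4 = $4564.6.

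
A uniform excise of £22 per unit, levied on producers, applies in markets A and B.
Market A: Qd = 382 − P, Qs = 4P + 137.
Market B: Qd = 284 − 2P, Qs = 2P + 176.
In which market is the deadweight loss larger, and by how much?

Market A: pre-tax P* = £49, Q* = 333; post-tax Q = 315.4; deadweight loss = £193.6.
Market B: pre-tax P* = £27, Q* = 230; post-tax Q = 208; deadweight loss = £242.
Difference: £193.6 vs £242 → market B is larger by £48.4.

Market B, by £48.4.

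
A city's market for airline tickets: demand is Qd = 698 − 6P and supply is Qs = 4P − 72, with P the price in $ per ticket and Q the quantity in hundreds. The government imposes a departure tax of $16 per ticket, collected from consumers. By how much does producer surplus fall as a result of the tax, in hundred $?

Without the tax, 698 − 6P = 4P − 72 gives 10P = 770, so P* = $77 and Q* = 236.
With the tax collected from consumers, demand (in seller-price terms) shifts: Qd = 698 − 6(P + 16).
New equilibrium: consumers pay $83.4, sellers receive $67.4, Q = 197.6. (Wedge: Pb − Ps = 16.)
ΔPS is the trapezoid between Q = 197.6 and Q = 236 of height $9.6: ½ · (236 + 197.6) · 9.6 = $2081.28.

Producer surplus falls by $2081.28 hundred.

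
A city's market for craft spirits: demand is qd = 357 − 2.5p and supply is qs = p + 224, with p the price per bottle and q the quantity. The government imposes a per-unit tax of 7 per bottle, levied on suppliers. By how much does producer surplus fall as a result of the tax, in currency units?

Producer surplus falls by 1297.5.

Before the tax: set 357 − 2.5p = p + 224 → p* = 38, q* = 262.
With the tax collected from suppliers, supply shifts: qs = (p − 7) + 224.
Solving gives q = 257 with buyers paying 40 and suppliers receiving 33 (the 7 wedge).
ΔPS is the trapezoid between Q = 257 and Q = 262 of height 5: ½ · (262 + 257) · 5 = 1297.5.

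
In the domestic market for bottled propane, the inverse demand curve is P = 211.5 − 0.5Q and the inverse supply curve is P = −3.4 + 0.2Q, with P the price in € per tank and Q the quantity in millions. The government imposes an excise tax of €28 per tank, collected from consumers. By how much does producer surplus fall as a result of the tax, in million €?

Producer surplus falls by €2296 million.

Rewrite in direct form: Qd = 423 − 2P and Qs = 5P + 17.
Without the tax, 423 − 2P = 5P + 17 gives 7P = 406, so P* = €58 and Q* = 307.
With the tax collected from consumers, demand (in seller-price terms) shifts: Qd = 423 − 2(P + 28).
Solving gives Q = 267 with consumers paying €78 and suppliers receiving €50 (the €28 wedge).
ΔPS is the trapezoid between Q = 267 and Q = 307 of height €8: ½ · (307 + 267) · 8 = €2296.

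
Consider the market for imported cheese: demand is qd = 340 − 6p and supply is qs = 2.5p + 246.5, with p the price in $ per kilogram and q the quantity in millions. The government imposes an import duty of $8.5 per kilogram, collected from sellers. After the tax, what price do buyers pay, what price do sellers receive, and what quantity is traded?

Before the tax: set 340 − 6p = 2.5p + 246.5 → p* = $11, q* = 274.
With the tax collected from sellers, supply shifts: qs = 2.5(p − 8.5) + 246.5.
Solving gives q = 259 with buyers paying $13.5 and sellers receiving $5 (the $8.5 wedge).
The less price-elastic side of the market bears the larger share of a per-unit tax.

Buyers pay $13.5; sellers receive $5; quantity = 259.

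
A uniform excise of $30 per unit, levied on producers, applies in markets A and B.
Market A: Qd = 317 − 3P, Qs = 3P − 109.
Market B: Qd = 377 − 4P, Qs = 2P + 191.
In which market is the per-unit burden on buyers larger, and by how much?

Market A: pre-tax P* = $71, Q* = 104; post-tax Q = 59; per-unit burden on buyers = $15.
Market B: pre-tax P* = $31, Q* = 253; post-tax Q = 213; per-unit burden on buyers = $10.
Difference: $15 vs $10 → market A is larger by $5.

Market A, by $5.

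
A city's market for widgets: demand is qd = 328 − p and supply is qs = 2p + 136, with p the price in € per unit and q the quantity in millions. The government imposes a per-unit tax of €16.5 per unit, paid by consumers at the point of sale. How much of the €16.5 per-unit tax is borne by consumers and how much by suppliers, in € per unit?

Consumers bear €11 per unit; suppliers bear €5.5 per unit.

Without the tax, 328 − p = 2p + 136 gives 3p = 192, so p* = €64 and q* = 264.
With the tax collected from consumers, demand (in seller-price terms) shifts: qd = 328 − (p + 16.5).
New equilibrium: consumers pay €75, suppliers receive €58.5, q = 253. (Wedge: pb − ps = 16.5.)
Burden on consumers: €11; on suppliers: €5.5. (They sum to €16.5.)
The less price-elastic side of the market bears the larger share of a per-unit tax.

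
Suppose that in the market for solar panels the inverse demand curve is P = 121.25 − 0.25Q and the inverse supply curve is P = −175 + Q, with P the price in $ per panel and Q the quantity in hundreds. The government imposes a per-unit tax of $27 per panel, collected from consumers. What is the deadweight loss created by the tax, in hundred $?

Deadweight loss = $291.6 hundred.

Inverting to Q(P) form: Qd = 485 − 4P; Qs = P + 175.
Before the tax: set 485 − 4P = P + 175 → P* = $62, Q* = 237.
With the tax collected from consumers, demand (in seller-price terms) shifts: Qd = 485 − 4(P + 27).
New equilibrium: consumers pay $67.4, suppliers receive $40.4, Q = 215.4. (Wedge: Pb − Ps = 27.)
Quantity falls by |ΔQ| = |237 − 215.4| = 21.6.
DWL = ½ · t · |ΔQ| = ½ · 27 · 21.6 = $291.6.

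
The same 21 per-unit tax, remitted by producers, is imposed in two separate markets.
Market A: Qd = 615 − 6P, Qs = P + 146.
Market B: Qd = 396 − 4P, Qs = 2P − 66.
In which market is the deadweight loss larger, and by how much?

Market B, by 105.

Market A: pre-tax P* = 67, Q* = 213; post-tax Q = 195; deadweight loss = 189.
Market B: pre-tax P* = 77, Q* = 88; post-tax Q = 60; deadweight loss = 294.
Difference: 189 vs 294 → market B is larger by 105.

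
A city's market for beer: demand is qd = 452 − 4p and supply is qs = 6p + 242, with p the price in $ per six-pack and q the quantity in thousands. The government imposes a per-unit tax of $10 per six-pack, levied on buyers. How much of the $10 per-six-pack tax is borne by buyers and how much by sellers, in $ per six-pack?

Without the tax, 452 − 4p = 6p + 242 gives 10p = 210, so p* = $21 and q* = 368.
With the tax collected from buyers, demand (in seller-price terms) shifts: qd = 452 − 4(p + 10).
New equilibrium: buyers pay $27, sellers receive $17, q = 344. (Wedge: pb − ps = 10.)
Burden on buyers: $6; on sellers: $4. (They sum to $10.)
The less price-elastic side of the market bears the larger share of a per-unit tax.

Buyers bear $6 per six-pack; sellers bear $4 per six-pack.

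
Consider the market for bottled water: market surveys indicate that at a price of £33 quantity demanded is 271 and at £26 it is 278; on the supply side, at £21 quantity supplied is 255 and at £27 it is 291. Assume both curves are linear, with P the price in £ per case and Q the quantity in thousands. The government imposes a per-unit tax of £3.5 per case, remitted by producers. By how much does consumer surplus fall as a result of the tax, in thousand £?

Consumer surplus falls by £832.5 thousand.

Demand slope: (278 − 271)/(26 − 33) = -1, so Qd = 304 − P.
Supply slope: (291 − 255)/(27 − 21) = 6, so Qs = 6P + 129.
Without the tax, 304 − P = 6P + 129 gives 7P = 175, so P* = £25 and Q* = 279.
With the tax collected from producers, supply shifts: Qs = 6(P − 3.5) + 129.
New equilibrium: buyers pay £28, producers receive £24.5, Q = 276. (Wedge: Pb − Ps = 3.5.)
ΔCS is the trapezoid between Q = 276 and Q = 279 of height £3: ½ · (279 + 276) · 3 = £832.5.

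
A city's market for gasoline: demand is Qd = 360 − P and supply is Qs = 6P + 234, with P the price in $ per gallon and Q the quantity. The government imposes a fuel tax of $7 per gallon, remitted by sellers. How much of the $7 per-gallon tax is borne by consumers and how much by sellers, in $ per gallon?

Before the tax: set 360 − P = 6P + 234 → P* = $18, Q* = 342.
With the tax collected from sellers, supply shifts: Qs = 6(P − 7) + 234.
Solving gives Q = 336 with consumers paying $24 and sellers receiving $17 (the $7 wedge).
Burden on consumers: $6; on sellers: $1. (They sum to $7.)
The less price-elastic side of the market bears the larger share of a per-unit tax.

Consumers bear $6 per gallon; sellers bear $1 per gallon.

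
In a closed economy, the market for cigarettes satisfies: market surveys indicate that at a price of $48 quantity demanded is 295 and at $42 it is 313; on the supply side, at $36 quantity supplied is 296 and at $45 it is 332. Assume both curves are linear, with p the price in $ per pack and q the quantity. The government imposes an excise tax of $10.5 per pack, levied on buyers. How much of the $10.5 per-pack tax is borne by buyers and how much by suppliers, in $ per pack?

Demand slope: (313 − 295)/(42 − 48) = -3, so qd = 439 − 3p.
Supply slope: (332 − 296)/(45 − 36) = 4, so qs = 4p + 152.
Before the tax: set 439 − 3p = 4p + 152 → p* = $41, q* = 316.
With the tax collected from buyers, demand (in seller-price terms) shifts: qd = 439 − 3(p + 10.5).
Solving gives q = 298 with buyers paying $47 and suppliers receiving $36.5 (the $10.5 wedge).
Burden on buyers: $6; on suppliers: $4.5. (They sum to $10.5.)

Buyers bear $6 per pack; suppliers bear $4.5 per pack.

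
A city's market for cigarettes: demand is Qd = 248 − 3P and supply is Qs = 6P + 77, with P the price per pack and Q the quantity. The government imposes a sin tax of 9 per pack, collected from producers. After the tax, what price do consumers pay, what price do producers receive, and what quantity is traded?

Consumers pay 25; producers receive 16; quantity = 173.

Without the tax, 248 − 3P = 6P + 77 gives 9P = 171, so P* = 19 and Q* = 191.
With the tax collected from producers, supply shifts: Qs = 6(P − 9) + 77.
Solving gives Q = 173 with consumers paying 25 and producers receiving 16 (the 9 wedge).
The less price-elastic side of the market bears the larger share of a per-unit tax.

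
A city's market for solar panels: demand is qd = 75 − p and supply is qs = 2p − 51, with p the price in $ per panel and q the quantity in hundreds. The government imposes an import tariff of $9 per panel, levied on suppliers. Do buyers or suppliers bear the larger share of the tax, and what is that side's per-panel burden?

Buyers bear the larger share: $6 per panel.

Without the tax, 75 − p = 2p − 51 gives 3p = 126, so p* = $42 and q* = 33.
With the tax collected from suppliers, supply shifts: qs = 2(p − 9) − 51.
Solving gives q = 27 with buyers paying $48 and suppliers receiving $39 (the $9 wedge).
Per-panel burden: buyers $6, suppliers $3.
Buyers take the larger share because demand is less price-elastic here (demand slope 1 vs supply slope 2).
The less price-elastic side of the market bears the larger share of a per-unit tax.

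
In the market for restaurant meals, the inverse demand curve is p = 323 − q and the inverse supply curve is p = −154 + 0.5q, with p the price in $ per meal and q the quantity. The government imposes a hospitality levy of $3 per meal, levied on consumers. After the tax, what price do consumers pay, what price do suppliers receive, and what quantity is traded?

Rewrite in direct form: qd = 323 − p and qs = 2p + 308.
Without the tax, 323 − p = 2p + 308 gives 3p = 15, so p* = $5 and q* = 318.
With the tax collected from consumers, demand (in seller-price terms) shifts: qd = 323 − (p + 3).
New equilibrium: consumers pay $7, suppliers receive $4, q = 316. (Wedge: pb − ps = 3.)

Consumers pay $7; suppliers receive $4; quantity = 316.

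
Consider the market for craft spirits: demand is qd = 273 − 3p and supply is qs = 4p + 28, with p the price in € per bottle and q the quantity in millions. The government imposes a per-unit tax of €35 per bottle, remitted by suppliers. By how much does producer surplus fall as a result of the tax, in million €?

Without the tax, 273 − 3p = 4p + 28 gives 7p = 245, so p* = €35 and q* = 168.
With the tax collected from suppliers, supply shifts: qs = 4(p − 35) + 28.
Solving gives q = 108 with buyers paying €55 and suppliers receiving €20 (the €35 wedge).
ΔPS is the trapezoid between Q = 108 and Q = 168 of height €15: ½ · (168 + 108) · 15 = €2070.

Producer surplus falls by €2070 million.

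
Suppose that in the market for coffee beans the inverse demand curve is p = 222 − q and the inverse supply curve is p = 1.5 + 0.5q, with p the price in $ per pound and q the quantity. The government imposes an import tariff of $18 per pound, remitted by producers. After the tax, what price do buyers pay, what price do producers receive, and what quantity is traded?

Rewrite in direct form: qd = 222 − p and qs = 2p − 3.
Without the tax, 222 − p = 2p − 3 gives 3p = 225, so p* = $75 and q* = 147.
With the tax collected from producers, supply shifts: qs = 2(p − 18) − 3.
Solving gives q = 135 with buyers paying $87 and producers receiving $69 (the $18 wedge).

Buyers pay $87; producers receive $69; quantity = 135.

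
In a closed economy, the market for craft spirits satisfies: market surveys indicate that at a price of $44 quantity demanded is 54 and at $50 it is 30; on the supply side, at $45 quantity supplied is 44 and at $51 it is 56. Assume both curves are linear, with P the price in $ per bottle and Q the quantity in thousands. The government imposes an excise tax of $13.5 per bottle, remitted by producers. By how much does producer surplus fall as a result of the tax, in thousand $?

Producer surplus falls by $333 thousand.

Demand slope: (30 − 54)/(50 − 44) = -4, so Qd = 230 − 4P.
Supply slope: (56 − 44)/(51 − 45) = 2, so Qs = 2P − 46.
Before the tax: set 230 − 4P = 2P − 46 → P* = $46, Q* = 46.
With the tax collected from producers, supply shifts: Qs = 2(P − 13.5) − 46.
New equilibrium: consumers pay $50.5, producers receive $37, Q = 28. (Wedge: Pb − Ps = 13.5.)
ΔPS is the trapezoid between Q = 28 and Q = 46 of height $9: ½ · (46 + 28) · 9 = $333.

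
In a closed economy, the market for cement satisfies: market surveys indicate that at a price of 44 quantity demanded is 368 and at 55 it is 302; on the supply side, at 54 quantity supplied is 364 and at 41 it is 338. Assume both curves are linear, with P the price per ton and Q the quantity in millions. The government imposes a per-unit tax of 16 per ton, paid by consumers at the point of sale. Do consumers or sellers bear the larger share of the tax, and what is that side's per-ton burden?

Sellers bear the larger share: 12 per ton.

Demand slope: (302 − 368)/(55 − 44) = -6, so Qd = 632 − 6P.
Supply slope: (338 − 364)/(41 − 54) = 2, so Qs = 2P + 256.
Without the tax, 632 − 6P = 2P + 256 gives 8P = 376, so P* = 47 and Q* = 350.
With the tax collected from consumers, demand (in seller-price terms) shifts: Qd = 632 − 6(P + 16).
New equilibrium: consumers pay 51, sellers receive 35, Q = 326. (Wedge: Pb − Ps = 16.)
Per-ton burden: consumers 4, sellers 12.
Sellers take the larger share because supply is less price-elastic here (demand slope 6 vs supply slope 2).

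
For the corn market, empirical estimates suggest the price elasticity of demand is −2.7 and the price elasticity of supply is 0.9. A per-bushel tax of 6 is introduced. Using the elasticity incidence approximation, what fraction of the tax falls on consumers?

Incidence ratio: consumers' share ≈ εs / (εs + |εd|) = 0.9 / (0.9 + 2.7) = 0.25.
Supply is the less elastic side, so consumers bear the smaller share.

Consumers' share ≈ 0.25.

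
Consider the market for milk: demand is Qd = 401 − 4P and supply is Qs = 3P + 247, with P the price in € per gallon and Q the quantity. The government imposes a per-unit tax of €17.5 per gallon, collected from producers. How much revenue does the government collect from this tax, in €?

Without the tax, 401 − 4P = 3P + 247 gives 7P = 154, so P* = €22 and Q* = 313.
With the tax collected from producers, supply shifts: Qs = 3(P − 17.5) + 247.
Solving gives Q = 283 with consumers paying €29.5 and producers receiving €12 (the €17.5 wedge).
Revenue = t · Q = 17.5 · 283 = €4952.5.

Tax revenue = €4952.5.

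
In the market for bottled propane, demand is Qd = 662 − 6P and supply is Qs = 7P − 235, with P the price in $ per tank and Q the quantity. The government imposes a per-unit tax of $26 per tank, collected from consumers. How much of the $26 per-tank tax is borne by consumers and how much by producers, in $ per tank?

Consumers bear $14 per tank; producers bear $12 per tank.

Without the tax, 662 − 6P = 7P − 235 gives 13P = 897, so P* = $69 and Q* = 248.
With the tax collected from consumers, demand (in seller-price terms) shifts: Qd = 662 − 6(P + 26).
Solving gives Q = 164 with consumers paying $83 and producers receiving $57 (the $26 wedge).
Burden on consumers: $14; on producers: $12. (They sum to $26.)
The less price-elastic side of the market bears the larger share of a per-unit tax.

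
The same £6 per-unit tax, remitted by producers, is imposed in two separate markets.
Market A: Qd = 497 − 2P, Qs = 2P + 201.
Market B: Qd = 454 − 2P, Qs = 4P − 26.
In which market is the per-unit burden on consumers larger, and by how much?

Market A: pre-tax P* = £74, Q* = 349; post-tax Q = 343; per-unit burden on consumers = £3.
Market B: pre-tax P* = £80, Q* = 294; post-tax Q = 286; per-unit burden on consumers = £4.
Difference: £3 vs £4 → market B is larger by £1.

Market B, by £1.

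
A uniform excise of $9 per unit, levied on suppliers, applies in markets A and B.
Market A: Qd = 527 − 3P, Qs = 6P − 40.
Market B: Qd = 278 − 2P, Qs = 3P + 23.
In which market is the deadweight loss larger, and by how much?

Market A, by $32.4.

Market A: pre-tax P* = $63, Q* = 338; post-tax Q = 320; deadweight loss = $81.
Market B: pre-tax P* = $51, Q* = 176; post-tax Q = 165.2; deadweight loss = $48.6.
Difference: $81 vs $48.6 → market A is larger by $32.4.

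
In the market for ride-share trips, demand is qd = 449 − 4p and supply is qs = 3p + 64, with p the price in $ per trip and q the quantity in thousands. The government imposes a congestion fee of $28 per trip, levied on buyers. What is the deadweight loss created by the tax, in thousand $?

Without the tax, 449 − 4p = 3p + 64 gives 7p = 385, so p* = $55 and q* = 229.
With the tax collected from buyers, demand (in seller-price terms) shifts: qd = 449 − 4(p + 28).
New equilibrium: buyers pay $67, sellers receive $39, q = 181. (Wedge: pb − ps = 28.)
Quantity falls by |ΔQ| = |229 − 181| = 48.
DWL = ½ · t · |ΔQ| = ½ · 28 · 48 = $672.

Deadweight loss = $672 thousand.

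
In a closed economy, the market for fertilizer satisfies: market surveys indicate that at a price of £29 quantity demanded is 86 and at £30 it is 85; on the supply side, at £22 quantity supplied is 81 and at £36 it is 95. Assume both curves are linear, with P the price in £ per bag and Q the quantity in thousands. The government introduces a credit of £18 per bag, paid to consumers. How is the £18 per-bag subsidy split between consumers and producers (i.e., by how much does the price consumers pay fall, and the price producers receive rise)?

Consumers gain £9 per bag; producers gain £9 per bag.

Demand slope: (85 − 86)/(30 − 29) = -1, so Qd = 115 − P.
Supply slope: (95 − 81)/(36 − 22) = 1, so Qs = P + 59.
Without the subsidy, 115 − P = P + 59 gives 2P = 56, so P* = £28 and Q* = 87.
With a per-unit subsidy paid to consumers, each effectively pays P − 18, so demand becomes Qd = 115 − (P − 18).
New equilibrium: consumers pay £19, producers receive £37, Q = 96. (Wedge: Pb − Ps = −18.)
Gain to consumers: £9; to producers: £9. (They sum to £18.)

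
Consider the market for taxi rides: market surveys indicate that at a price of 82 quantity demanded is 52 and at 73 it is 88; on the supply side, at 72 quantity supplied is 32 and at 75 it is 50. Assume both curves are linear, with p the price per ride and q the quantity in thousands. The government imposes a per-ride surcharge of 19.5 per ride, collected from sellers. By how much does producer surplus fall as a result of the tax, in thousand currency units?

Demand slope: (88 − 52)/(73 − 82) = -4, so qd = 380 − 4p.
Supply slope: (50 − 32)/(75 − 72) = 6, so qs = 6p − 400.
Without the tax, 380 − 4p = 6p − 400 gives 10p = 780, so p* = 78 and q* = 68.
With the tax collected from sellers, supply shifts: qs = 6(p − 19.5) − 400.
Solving gives q = 21.2 with buyers paying 89.7 and sellers receiving 70.2 (the 19.5 wedge).
ΔPS is the trapezoid between Q = 21.2 and Q = 68 of height 7.8: ½ · (68 + 21.2) · 7.8 = 347.88.

Producer surplus falls by 347.88 thousand.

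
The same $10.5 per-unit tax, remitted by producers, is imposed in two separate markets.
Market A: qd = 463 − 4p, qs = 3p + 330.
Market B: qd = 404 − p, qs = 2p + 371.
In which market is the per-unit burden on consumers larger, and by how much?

Market B, by $2.5.

Market A: pre-tax p* = $19, q* = 387; post-tax q = 369; per-unit burden on consumers = $4.5.
Market B: pre-tax p* = $11, q* = 393; post-tax q = 386; per-unit burden on consumers = $7.
Difference: $4.5 vs $7 → market B is larger by $2.5.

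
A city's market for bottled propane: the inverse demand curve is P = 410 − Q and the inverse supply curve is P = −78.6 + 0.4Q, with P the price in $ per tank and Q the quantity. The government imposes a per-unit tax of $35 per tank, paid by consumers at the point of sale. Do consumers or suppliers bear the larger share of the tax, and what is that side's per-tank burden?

Consumers bear the larger share: $25 per tank.

Rewrite in direct form: Qd = 410 − P and Qs = 2.5P + 196.5.
Without the tax, 410 − P = 2.5P + 196.5 gives 3.5P = 213.5, so P* = $61 and Q* = 349.
With the tax collected from consumers, demand (in seller-price terms) shifts: Qd = 410 − (P + 35).
Solving gives Q = 324 with consumers paying $86 and suppliers receiving $51 (the $35 wedge).
Per-tank burden: consumers $25, suppliers $10.
Consumers take the larger share because demand is less price-elastic here (demand slope 1 vs supply slope 2.5).
The less price-elastic side of the market bears the larger share of a per-unit tax.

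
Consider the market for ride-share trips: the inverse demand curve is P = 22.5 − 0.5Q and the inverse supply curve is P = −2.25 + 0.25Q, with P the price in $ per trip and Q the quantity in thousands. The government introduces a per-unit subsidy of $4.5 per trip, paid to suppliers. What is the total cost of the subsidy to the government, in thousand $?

Inverting to Q(P) form: Qd = 45 − 2P; Qs = 4P + 9.
Before the subsidy: set 45 − 2P = 4P + 9 → P* = $6, Q* = 33.
With a per-unit subsidy paid to suppliers, each receives P + 4.5 per unit sold, so supply becomes Qs = 4(P + 4.5) + 9.
New equilibrium: buyers pay $3, suppliers receive $7.5, Q = 39. (Wedge: Pb − Ps = −4.5.)
Outlay = t · Q = 4.5 · 39 = $175.5.

Government outlay = $175.5 thousand.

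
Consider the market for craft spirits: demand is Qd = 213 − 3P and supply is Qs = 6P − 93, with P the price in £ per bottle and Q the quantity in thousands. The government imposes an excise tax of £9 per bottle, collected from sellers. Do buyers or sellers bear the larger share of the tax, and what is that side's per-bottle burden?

Buyers bear the larger share: £6 per bottle.

Before the tax: set 213 − 3P = 6P − 93 → P* = £34, Q* = 111.
With the tax collected from sellers, supply shifts: Qs = 6(P − 9) − 93.
New equilibrium: buyers pay £40, sellers receive £31, Q = 93. (Wedge: Pb − Ps = 9.)
Per-bottle burden: buyers £6, sellers £3.
Buyers take the larger share because demand is less price-elastic here (demand slope 3 vs supply slope 6).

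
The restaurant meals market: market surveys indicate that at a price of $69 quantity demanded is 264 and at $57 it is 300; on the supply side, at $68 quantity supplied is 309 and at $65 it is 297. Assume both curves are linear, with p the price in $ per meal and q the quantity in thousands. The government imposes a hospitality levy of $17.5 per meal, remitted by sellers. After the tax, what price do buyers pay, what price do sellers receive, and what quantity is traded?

Demand slope: (300 − 264)/(57 − 69) = -3, so qd = 471 − 3p.
Supply slope: (297 − 309)/(65 − 68) = 4, so qs = 4p + 37.
Without the tax, 471 − 3p = 4p + 37 gives 7p = 434, so p* = $62 and q* = 285.
With the tax collected from sellers, supply shifts: qs = 4(p − 17.5) + 37.
New equilibrium: buyers pay $72, sellers receive $54.5, q = 255. (Wedge: pb − ps = 17.5.)
The less price-elastic side of the market bears the larger share of a per-unit tax.

Buyers pay $72; sellers receive $54.5; quantity = 255.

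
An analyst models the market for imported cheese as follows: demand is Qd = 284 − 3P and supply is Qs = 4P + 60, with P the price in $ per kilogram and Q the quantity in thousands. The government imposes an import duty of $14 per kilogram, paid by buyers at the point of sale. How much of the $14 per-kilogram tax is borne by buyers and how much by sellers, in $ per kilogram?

Before the tax: set 284 − 3P = 4P + 60 → P* = $32, Q* = 188.
With the tax collected from buyers, demand (in seller-price terms) shifts: Qd = 284 − 3(P + 14).
New equilibrium: buyers pay $40, sellers receive $26, Q = 164. (Wedge: Pb − Ps = 14.)
Burden on buyers: $8; on sellers: $6. (They sum to $14.)

Buyers bear $8 per kilogram; sellers bear $6 per kilogram.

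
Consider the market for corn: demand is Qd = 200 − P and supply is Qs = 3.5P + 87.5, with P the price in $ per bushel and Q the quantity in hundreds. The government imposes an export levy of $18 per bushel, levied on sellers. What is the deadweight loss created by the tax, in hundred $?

Without the tax, 200 − P = 3.5P + 87.5 gives 4.5P = 112.5, so P* = $25 and Q* = 175.
With the tax collected from sellers, supply shifts: Qs = 3.5(P − 18) + 87.5.
Solving gives Q = 161 with consumers paying $39 and sellers receiving $21 (the $18 wedge).
Quantity falls by |ΔQ| = |175 − 161| = 14.
DWL = ½ · t · |ΔQ| = ½ · 18 · 14 = $126.

Deadweight loss = $126 hundred.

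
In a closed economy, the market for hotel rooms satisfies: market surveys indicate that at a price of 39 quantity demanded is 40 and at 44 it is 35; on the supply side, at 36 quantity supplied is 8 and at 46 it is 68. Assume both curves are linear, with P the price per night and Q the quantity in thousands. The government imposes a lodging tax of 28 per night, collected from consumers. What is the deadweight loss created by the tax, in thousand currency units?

Demand slope: (35 − 40)/(44 − 39) = -1, so Qd = 79 − P.
Supply slope: (68 − 8)/(46 − 36) = 6, so Qs = 6P − 208.
Before the tax: set 79 − P = 6P − 208 → P* = 41, Q* = 38.
With the tax collected from consumers, demand (in seller-price terms) shifts: Qd = 79 − (P + 28).
Solving gives Q = 14 with consumers paying 65 and sellers receiving 37 (the 28 wedge).
Quantity falls by |ΔQ| = |38 − 14| = 24.
DWL = ½ · t · |ΔQ| = ½ · 28 · 24 = 336.

Deadweight loss = 336 thousand.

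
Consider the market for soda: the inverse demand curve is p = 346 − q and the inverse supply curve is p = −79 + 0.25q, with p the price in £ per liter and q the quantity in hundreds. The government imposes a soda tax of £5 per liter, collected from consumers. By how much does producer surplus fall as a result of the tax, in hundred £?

Inverting to q(p) form: qd = 346 − p; qs = 4p + 316.
Without the tax, 346 − p = 4p + 316 gives 5p = 30, so p* = £6 and q* = 340.
With the tax collected from consumers, demand (in seller-price terms) shifts: qd = 346 − (p + 5).
Solving gives q = 336 with consumers paying £10 and suppliers receiving £5 (the £5 wedge).
ΔPS is the trapezoid between Q = 336 and Q = 340 of height £1: ½ · (340 + 336) · 1 = £338.

Producer surplus falls by £338 hundred.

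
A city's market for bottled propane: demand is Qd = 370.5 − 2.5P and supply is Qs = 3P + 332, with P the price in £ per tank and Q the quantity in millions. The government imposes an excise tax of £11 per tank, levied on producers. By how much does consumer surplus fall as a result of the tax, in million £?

Before the tax: set 370.5 − 2.5P = 3P + 332 → P* = £7, Q* = 353.
With the tax collected from producers, supply shifts: Qs = 3(P − 11) + 332.
Solving gives Q = 338 with consumers paying £13 and producers receiving £2 (the £11 wedge).
ΔCS is the trapezoid between Q = 338 and Q = 353 of height £6: ½ · (353 + 338) · 6 = £2073.

Consumer surplus falls by £2073 million.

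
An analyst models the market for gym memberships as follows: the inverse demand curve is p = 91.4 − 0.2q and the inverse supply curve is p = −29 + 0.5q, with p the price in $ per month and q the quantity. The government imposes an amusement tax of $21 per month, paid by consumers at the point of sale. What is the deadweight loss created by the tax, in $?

Rewrite in direct form: qd = 457 − 5p and qs = 2p + 58.
Before the tax: set 457 − 5p = 2p + 58 → p* = $57, q* = 172.
With the tax collected from consumers, demand (in seller-price terms) shifts: qd = 457 − 5(p + 21).
Solving gives q = 142 with consumers paying $63 and sellers receiving $42 (the $21 wedge).
Quantity falls by |ΔQ| = |172 − 142| = 30.
DWL = ½ · t · |ΔQ| = ½ · 21 · 30 = $315.

Deadweight loss = $315.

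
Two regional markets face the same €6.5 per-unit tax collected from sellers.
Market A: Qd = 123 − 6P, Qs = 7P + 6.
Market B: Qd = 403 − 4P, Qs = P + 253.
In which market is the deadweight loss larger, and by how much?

Market A: pre-tax P* = €9, Q* = 69; post-tax Q = 48; deadweight loss = €68.25.
Market B: pre-tax P* = €30, Q* = 283; post-tax Q = 277.8; deadweight loss = €16.9.
Difference: €68.25 vs €16.9 → market A is larger by €51.35.

Market A, by €51.35.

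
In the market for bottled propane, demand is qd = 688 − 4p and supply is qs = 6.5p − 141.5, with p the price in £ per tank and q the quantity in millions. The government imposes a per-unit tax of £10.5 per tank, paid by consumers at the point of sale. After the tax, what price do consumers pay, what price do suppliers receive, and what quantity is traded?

Consumers pay £85.5; suppliers receive £75; quantity = 346.

Without the tax, 688 − 4p = 6.5p − 141.5 gives 10.5p = 829.5, so p* = £79 and q* = 372.
With the tax collected from consumers, demand (in seller-price terms) shifts: qd = 688 − 4(p + 10.5).
Solving gives q = 346 with consumers paying £85.5 and suppliers receiving £75 (the £10.5 wedge).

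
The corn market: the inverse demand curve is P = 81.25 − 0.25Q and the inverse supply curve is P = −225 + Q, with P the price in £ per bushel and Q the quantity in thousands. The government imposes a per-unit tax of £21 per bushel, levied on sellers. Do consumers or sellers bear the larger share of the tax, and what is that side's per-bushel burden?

Inverting to Q(P) form: Qd = 325 − 4P; Qs = P + 225.
Without the tax, 325 − 4P = P + 225 gives 5P = 100, so P* = £20 and Q* = 245.
With the tax collected from sellers, supply shifts: Qs = (P − 21) + 225.
Solving gives Q = 228.2 with consumers paying £24.2 and sellers receiving £3.2 (the £21 wedge).
Per-bushel burden: consumers £4.2, sellers £16.8.
Sellers take the larger share because supply is less price-elastic here (demand slope 4 vs supply slope 1).

Sellers bear the larger share: £16.8 per bushel.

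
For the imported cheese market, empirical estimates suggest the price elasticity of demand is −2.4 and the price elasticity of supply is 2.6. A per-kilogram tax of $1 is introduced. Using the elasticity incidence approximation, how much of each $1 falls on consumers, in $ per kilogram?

Incidence ratio: consumers' share ≈ εs / (εs + |εd|) = 2.6 / (2.6 + 2.4) = 0.52.
So consumers bear ≈ 0.52 × $1 = $0.52; producers bear $0.48.

Consumers bear ≈ $0.52 per kilogram.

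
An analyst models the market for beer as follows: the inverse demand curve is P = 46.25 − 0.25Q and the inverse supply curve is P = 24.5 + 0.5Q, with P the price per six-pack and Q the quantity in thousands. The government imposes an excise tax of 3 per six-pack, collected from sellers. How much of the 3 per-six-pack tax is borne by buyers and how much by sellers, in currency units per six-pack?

Rewrite in direct form: Qd = 185 − 4P and Qs = 2P − 49.
Before the tax: set 185 − 4P = 2P − 49 → P* = 39, Q* = 29.
With the tax collected from sellers, supply shifts: Qs = 2(P − 3) − 49.
Solving gives Q = 25 with buyers paying 40 and sellers receiving 37 (the 3 wedge).
Burden on buyers: 1; on sellers: 2. (They sum to 3.)
The less price-elastic side of the market bears the larger share of a per-unit tax.

Buyers bear 1 per six-pack; sellers bear 2 per six-pack.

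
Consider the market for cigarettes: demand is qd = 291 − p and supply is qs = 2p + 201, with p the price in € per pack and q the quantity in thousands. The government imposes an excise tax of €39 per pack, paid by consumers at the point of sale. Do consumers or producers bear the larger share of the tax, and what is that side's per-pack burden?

Without the tax, 291 − p = 2p + 201 gives 3p = 90, so p* = €30 and q* = 261.
With the tax collected from consumers, demand (in seller-price terms) shifts: qd = 291 − (p + 39).
New equilibrium: consumers pay €56, producers receive €17, q = 235. (Wedge: pb − ps = 39.)
Per-pack burden: consumers €26, producers €13.
Consumers take the larger share because demand is less price-elastic here (demand slope 1 vs supply slope 2).
The less price-elastic side of the market bears the larger share of a per-unit tax.

Consumers bear the larger share: €26 per pack.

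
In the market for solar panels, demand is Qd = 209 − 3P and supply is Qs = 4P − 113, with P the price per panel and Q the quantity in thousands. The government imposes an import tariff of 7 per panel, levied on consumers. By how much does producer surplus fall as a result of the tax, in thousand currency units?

Producer surplus falls by 195 thousand.

Without the tax, 209 − 3P = 4P − 113 gives 7P = 322, so P* = 46 and Q* = 71.
With the tax collected from consumers, demand (in seller-price terms) shifts: Qd = 209 − 3(P + 7).
New equilibrium: consumers pay 50, suppliers receive 43, Q = 59. (Wedge: Pb − Ps = 7.)
ΔPS is the trapezoid between Q = 59 and Q = 71 of height 3: ½ · (71 + 59) · 3 = 195.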